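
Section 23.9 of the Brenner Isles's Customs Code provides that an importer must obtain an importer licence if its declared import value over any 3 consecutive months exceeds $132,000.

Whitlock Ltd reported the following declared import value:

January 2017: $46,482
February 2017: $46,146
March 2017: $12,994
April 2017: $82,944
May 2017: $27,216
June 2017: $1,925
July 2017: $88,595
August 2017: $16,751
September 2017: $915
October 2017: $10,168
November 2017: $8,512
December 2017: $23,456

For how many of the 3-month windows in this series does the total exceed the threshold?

1

January 2017–March 2017: $46,482 + $46,146 + $12,994 = $105,622 (under)
February 2017–April 2017: $46,146 + $12,994 + $82,944 = $142,084 (over)
March 2017–May 2017: $12,994 + $82,944 + $27,216 = $123,154 (under)
April 2017–June 2017: $82,944 + $27,216 + $1,925 = $112,085 (under)
May 2017–July 2017: $27,216 + $1,925 + $88,595 = $117,736 (under)
June 2017–August 2017: $1,925 + $88,595 + $16,751 = $107,271 (under)
July 2017–September 2017: $88,595 + $16,751 + $915 = $106,261 (under)
August 2017–October 2017: $16,751 + $915 + $10,168 = $27,834 (under)
September 2017–November 2017: $915 + $10,168 + $8,512 = $19,595 (under)
October 2017–December 2017: $10,168 + $8,512 + $23,456 = $42,136 (under)
1 window exceeds the threshold.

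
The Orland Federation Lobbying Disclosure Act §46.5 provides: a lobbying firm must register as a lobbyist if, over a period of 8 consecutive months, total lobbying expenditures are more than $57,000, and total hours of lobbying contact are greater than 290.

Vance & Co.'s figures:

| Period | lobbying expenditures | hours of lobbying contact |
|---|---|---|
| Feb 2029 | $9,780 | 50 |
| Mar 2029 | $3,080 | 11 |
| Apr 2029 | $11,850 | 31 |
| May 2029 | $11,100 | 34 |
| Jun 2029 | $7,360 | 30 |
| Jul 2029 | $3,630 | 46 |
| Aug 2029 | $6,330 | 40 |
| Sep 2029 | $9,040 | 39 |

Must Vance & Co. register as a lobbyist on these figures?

No

Total lobbying expenditures: $9,780 + $3,080 + $11,850 + $11,100 + $7,360 + $3,630 + $6,330 + $9,040 = $62,170 (> $57,000).
Total hours of lobbying contact: 50 + 11 + 31 + 34 + 30 + 46 + 40 + 39 = 281 (≤ 290).
The test is 'and': the rule requires both, and at least one is not exceeded.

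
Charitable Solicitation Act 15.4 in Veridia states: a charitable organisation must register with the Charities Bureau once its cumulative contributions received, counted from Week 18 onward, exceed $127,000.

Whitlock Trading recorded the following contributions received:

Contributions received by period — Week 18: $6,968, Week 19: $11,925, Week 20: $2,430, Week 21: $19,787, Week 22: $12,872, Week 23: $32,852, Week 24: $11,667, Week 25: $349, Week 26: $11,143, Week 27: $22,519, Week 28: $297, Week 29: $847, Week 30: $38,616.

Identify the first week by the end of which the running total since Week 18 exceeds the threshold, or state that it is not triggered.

Through Week 18: $6,968
Through Week 19: $18,893
Through Week 20: $21,323
Through Week 21: $41,110
Through Week 22: $53,982
Through Week 23: $86,834
Through Week 24: $98,501
Through Week 25: $98,850
Through Week 26: $109,993
Through Week 27: $132,512 ← exceeds threshold

Week 27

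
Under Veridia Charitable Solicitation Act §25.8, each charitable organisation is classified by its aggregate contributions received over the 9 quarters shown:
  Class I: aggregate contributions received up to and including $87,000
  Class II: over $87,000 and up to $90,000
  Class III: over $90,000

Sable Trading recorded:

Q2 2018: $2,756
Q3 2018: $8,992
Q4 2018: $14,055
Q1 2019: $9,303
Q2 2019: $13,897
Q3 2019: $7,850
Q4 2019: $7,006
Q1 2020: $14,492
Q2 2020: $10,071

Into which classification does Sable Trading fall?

Class II

Aggregate contributions received: $2,756 + $8,992 + $14,055 + $9,303 + $13,897 + $7,850 + $7,006 + $14,492 + $10,071 = $88,422.
$87,000 < $88,422 ≤ $90,000, so Class II applies.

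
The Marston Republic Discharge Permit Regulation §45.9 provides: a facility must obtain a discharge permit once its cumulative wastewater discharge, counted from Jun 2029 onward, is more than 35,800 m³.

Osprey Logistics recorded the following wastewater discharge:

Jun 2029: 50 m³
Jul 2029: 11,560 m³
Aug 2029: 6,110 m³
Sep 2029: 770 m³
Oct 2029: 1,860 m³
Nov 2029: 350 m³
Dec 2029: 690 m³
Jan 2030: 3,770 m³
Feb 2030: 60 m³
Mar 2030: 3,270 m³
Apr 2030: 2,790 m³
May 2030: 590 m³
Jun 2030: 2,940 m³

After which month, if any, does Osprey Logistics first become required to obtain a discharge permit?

Not triggered

Through Jun 2029: 50 m³
Through Jul 2029: 11,610 m³
Through Aug 2029: 17,720 m³
Through Sep 2029: 18,490 m³
Through Oct 2029: 20,350 m³
Through Nov 2029: 20,700 m³
Through Dec 2029: 21,390 m³
Through Jan 2030: 25,160 m³
Through Feb 2030: 25,220 m³
Through Mar 2030: 28,490 m³
Through Apr 2030: 31,280 m³
Through May 2030: 31,870 m³
Through Jun 2030: 34,810 m³
Final cumulative total 34,810 m³ ≤ 35,800 m³; the threshold is never exceeded.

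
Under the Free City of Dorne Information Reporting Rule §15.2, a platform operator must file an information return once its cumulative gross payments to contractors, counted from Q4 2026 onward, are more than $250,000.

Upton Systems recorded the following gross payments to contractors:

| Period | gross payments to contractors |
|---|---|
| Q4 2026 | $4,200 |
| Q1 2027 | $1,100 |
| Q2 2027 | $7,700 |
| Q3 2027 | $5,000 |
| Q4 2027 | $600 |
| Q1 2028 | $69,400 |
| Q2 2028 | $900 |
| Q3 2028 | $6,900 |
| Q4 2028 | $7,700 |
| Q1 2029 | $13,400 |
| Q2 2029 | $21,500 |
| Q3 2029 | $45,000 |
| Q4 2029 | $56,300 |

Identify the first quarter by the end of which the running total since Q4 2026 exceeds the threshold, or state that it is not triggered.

Not triggered

Through Q4 2026: $4,200
Through Q1 2027: $5,300
Through Q2 2027: $13,000
Through Q3 2027: $18,000
Through Q4 2027: $18,600
Through Q1 2028: $88,000
Through Q2 2028: $88,900
Through Q3 2028: $95,800
Through Q4 2028: $103,500
Through Q1 2029: $116,900
Through Q2 2029: $138,400
Through Q3 2029: $183,400
Through Q4 2029: $239,700
Final cumulative total $239,700 ≤ $250,000; the threshold is never exceeded.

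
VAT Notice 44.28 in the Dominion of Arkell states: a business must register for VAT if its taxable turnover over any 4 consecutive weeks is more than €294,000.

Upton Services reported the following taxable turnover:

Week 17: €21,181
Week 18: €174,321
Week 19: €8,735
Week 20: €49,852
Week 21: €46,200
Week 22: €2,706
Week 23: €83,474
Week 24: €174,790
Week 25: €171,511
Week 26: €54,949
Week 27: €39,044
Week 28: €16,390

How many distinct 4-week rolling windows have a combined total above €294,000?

Week 17–Week 20: €21,181 + €174,321 + €8,735 + €49,852 = €254,089 (under)
Week 18–Week 21: €174,321 + €8,735 + €49,852 + €46,200 = €279,108 (under)
Week 19–Week 22: €8,735 + €49,852 + €46,200 + €2,706 = €107,493 (under)
Week 20–Week 23: €49,852 + €46,200 + €2,706 + €83,474 = €182,232 (under)
Week 21–Week 24: €46,200 + €2,706 + €83,474 + €174,790 = €307,170 (over)
Week 22–Week 25: €2,706 + €83,474 + €174,790 + €171,511 = €432,481 (over)
Week 23–Week 26: €83,474 + €174,790 + €171,511 + €54,949 = €484,724 (over)
Week 24–Week 27: €174,790 + €171,511 + €54,949 + €39,044 = €440,294 (over)
Week 25–Week 28: €171,511 + €54,949 + €39,044 + €16,390 = €281,894 (under)
4 windows exceed the threshold.

4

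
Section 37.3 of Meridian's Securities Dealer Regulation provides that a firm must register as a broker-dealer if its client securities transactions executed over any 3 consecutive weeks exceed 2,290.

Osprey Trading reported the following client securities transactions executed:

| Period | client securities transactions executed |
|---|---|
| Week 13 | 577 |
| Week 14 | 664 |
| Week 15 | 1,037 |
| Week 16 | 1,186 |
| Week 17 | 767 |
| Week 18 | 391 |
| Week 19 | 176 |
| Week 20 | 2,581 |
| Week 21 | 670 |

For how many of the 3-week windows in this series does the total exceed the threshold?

5

Week 13–Week 15: 577 + 664 + 1,037 = 2,278 (under)
Week 14–Week 16: 664 + 1,037 + 1,186 = 2,887 (over)
Week 15–Week 17: 1,037 + 1,186 + 767 = 2,990 (over)
Week 16–Week 18: 1,186 + 767 + 391 = 2,344 (over)
Week 17–Week 19: 767 + 391 + 176 = 1,334 (under)
Week 18–Week 20: 391 + 176 + 2,581 = 3,148 (over)
Week 19–Week 21: 176 + 2,581 + 670 = 3,427 (over)
5 windows exceed the threshold.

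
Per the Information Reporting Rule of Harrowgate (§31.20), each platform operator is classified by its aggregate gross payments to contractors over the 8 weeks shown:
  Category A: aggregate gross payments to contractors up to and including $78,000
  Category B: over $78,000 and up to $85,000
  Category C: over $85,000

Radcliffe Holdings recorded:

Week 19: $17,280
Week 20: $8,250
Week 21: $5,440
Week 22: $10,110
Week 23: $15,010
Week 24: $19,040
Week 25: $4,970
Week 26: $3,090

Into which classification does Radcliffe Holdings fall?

Aggregate gross payments to contractors: $17,280 + $8,250 + $5,440 + $10,110 + $15,010 + $19,040 + $4,970 + $3,090 = $83,190.
$78,000 < $83,190 ≤ $85,000, so Category B applies.

Category B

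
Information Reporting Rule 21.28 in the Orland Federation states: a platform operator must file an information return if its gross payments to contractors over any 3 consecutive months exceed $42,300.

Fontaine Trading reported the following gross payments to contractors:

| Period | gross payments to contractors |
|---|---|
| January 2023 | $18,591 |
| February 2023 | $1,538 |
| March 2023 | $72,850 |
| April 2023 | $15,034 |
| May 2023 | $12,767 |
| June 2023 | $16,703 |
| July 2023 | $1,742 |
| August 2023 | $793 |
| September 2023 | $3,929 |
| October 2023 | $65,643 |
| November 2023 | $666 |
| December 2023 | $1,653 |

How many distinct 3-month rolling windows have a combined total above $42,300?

January 2023–March 2023: $18,591 + $1,538 + $72,850 = $92,979 (over)
February 2023–April 2023: $1,538 + $72,850 + $15,034 = $89,422 (over)
March 2023–May 2023: $72,850 + $15,034 + $12,767 = $100,651 (over)
April 2023–June 2023: $15,034 + $12,767 + $16,703 = $44,504 (over)
May 2023–July 2023: $12,767 + $16,703 + $1,742 = $31,212 (under)
June 2023–August 2023: $16,703 + $1,742 + $793 = $19,238 (under)
July 2023–September 2023: $1,742 + $793 + $3,929 = $6,464 (under)
August 2023–October 2023: $793 + $3,929 + $65,643 = $70,365 (over)
September 2023–November 2023: $3,929 + $65,643 + $666 = $70,238 (over)
October 2023–December 2023: $65,643 + $666 + $1,653 = $67,962 (over)
7 windows exceed the threshold.

7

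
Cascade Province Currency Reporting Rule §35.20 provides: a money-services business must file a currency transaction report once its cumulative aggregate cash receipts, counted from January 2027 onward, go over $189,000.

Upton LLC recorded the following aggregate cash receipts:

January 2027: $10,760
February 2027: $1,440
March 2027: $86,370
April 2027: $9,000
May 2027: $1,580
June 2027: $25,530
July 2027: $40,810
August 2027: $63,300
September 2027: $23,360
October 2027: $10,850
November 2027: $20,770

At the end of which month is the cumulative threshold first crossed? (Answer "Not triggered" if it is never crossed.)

Through January 2027: $10,760
Through February 2027: $12,200
Through March 2027: $98,570
Through April 2027: $107,570
Through May 2027: $109,150
Through June 2027: $134,680
Through July 2027: $175,490
Through August 2027: $238,790 ← exceeds threshold

August 2027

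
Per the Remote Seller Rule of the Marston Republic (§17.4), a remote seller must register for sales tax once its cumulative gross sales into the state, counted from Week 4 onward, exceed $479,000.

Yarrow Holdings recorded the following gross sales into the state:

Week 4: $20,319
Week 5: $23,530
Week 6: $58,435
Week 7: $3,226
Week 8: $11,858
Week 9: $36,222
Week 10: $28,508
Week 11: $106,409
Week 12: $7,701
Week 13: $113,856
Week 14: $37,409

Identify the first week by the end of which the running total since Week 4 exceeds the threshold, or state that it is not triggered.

Through Week 4: $20,319
Through Week 5: $43,849
Through Week 6: $102,284
Through Week 7: $105,510
Through Week 8: $117,368
Through Week 9: $153,590
Through Week 10: $182,098
Through Week 11: $288,507
Through Week 12: $296,208
Through Week 13: $410,064
Through Week 14: $447,473
Final cumulative total $447,473 ≤ $479,000; the threshold is never exceeded.

Not triggered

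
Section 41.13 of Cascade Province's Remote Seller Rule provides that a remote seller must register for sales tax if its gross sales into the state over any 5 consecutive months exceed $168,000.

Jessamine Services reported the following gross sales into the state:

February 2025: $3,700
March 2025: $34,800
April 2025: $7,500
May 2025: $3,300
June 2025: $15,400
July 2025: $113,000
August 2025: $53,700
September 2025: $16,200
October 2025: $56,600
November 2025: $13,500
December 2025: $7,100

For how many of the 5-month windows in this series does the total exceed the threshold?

February 2025–June 2025: $3,700 + $34,800 + $7,500 + $3,300 + $15,400 = $64,700 (under)
March 2025–July 2025: $34,800 + $7,500 + $3,300 + $15,400 + $113,000 = $174,000 (over)
April 2025–August 2025: $7,500 + $3,300 + $15,400 + $113,000 + $53,700 = $192,900 (over)
May 2025–September 2025: $3,300 + $15,400 + $113,000 + $53,700 + $16,200 = $201,600 (over)
June 2025–October 2025: $15,400 + $113,000 + $53,700 + $16,200 + $56,600 = $254,900 (over)
July 2025–November 2025: $113,000 + $53,700 + $16,200 + $56,600 + $13,500 = $253,000 (over)
August 2025–December 2025: $53,700 + $16,200 + $56,600 + $13,500 + $7,100 = $147,100 (under)
5 windows exceed the threshold.

5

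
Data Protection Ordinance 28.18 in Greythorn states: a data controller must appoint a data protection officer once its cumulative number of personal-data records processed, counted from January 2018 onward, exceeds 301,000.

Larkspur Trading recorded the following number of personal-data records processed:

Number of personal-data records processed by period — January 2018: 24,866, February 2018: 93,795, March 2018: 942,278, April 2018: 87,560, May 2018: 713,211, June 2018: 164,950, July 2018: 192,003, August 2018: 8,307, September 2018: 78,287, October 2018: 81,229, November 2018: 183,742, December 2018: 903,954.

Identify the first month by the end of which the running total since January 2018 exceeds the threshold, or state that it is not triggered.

Through January 2018: 24,866
Through February 2018: 118,661
Through March 2018: 1,060,939 ← exceeds threshold

March 2018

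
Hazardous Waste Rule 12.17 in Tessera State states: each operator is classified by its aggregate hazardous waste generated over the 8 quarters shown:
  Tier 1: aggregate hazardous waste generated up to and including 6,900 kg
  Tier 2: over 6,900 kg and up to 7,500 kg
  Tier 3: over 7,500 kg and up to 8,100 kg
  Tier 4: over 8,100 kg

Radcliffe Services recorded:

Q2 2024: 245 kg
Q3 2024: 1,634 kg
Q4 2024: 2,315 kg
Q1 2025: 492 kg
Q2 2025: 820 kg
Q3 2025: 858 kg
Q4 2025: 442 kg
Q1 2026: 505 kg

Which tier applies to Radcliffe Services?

Tier 2

Aggregate hazardous waste generated: 245 kg + 1,634 kg + 2,315 kg + 492 kg + 820 kg + 858 kg + 442 kg + 505 kg = 7,311 kg.
6,900 kg < 7,311 kg ≤ 7,500 kg, so Tier 2 applies.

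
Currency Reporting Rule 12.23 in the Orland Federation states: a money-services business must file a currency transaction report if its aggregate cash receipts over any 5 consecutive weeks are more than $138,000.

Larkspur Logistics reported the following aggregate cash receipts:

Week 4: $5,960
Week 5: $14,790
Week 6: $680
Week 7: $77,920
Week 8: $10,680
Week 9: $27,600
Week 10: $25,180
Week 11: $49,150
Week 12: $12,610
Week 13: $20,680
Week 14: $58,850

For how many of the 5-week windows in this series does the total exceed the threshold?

Week 4–Week 8: $5,960 + $14,790 + $680 + $77,920 + $10,680 = $110,030 (under)
Week 5–Week 9: $14,790 + $680 + $77,920 + $10,680 + $27,600 = $131,670 (under)
Week 6–Week 10: $680 + $77,920 + $10,680 + $27,600 + $25,180 = $142,060 (over)
Week 7–Week 11: $77,920 + $10,680 + $27,600 + $25,180 + $49,150 = $190,530 (over)
Week 8–Week 12: $10,680 + $27,600 + $25,180 + $49,150 + $12,610 = $125,220 (under)
Week 9–Week 13: $27,600 + $25,180 + $49,150 + $12,610 + $20,680 = $135,220 (under)
Week 10–Week 14: $25,180 + $49,150 + $12,610 + $20,680 + $58,850 = $166,470 (over)
3 windows exceed the threshold.

3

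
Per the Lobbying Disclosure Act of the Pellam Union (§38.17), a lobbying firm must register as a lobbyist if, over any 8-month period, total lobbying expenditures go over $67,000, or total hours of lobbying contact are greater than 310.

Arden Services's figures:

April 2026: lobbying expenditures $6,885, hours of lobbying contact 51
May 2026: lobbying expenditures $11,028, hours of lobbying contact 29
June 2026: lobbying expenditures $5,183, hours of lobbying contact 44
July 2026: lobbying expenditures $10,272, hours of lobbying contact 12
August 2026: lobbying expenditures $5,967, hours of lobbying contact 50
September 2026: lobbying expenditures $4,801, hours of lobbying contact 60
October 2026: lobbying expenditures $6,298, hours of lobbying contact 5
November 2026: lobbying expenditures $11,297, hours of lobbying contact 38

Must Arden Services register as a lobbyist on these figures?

Total lobbying expenditures: $6,885 + $11,028 + $5,183 + $10,272 + $5,967 + $4,801 + $6,298 + $11,297 = $61,731 (≤ $67,000).
Total hours of lobbying contact: 51 + 29 + 44 + 12 + 50 + 60 + 5 + 38 = 289 (≤ 310).
The test is 'or': neither threshold is exceeded.

No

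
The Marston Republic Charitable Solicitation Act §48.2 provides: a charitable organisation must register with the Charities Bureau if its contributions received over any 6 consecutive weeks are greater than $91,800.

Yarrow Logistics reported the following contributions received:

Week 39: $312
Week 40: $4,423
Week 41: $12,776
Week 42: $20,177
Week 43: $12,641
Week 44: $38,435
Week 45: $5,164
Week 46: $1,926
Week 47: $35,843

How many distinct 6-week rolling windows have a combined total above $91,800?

2

Week 39–Week 44: $312 + $4,423 + $12,776 + $20,177 + $12,641 + $38,435 = $88,764 (under)
Week 40–Week 45: $4,423 + $12,776 + $20,177 + $12,641 + $38,435 + $5,164 = $93,616 (over)
Week 41–Week 46: $12,776 + $20,177 + $12,641 + $38,435 + $5,164 + $1,926 = $91,119 (under)
Week 42–Week 47: $20,177 + $12,641 + $38,435 + $5,164 + $1,926 + $35,843 = $114,186 (over)
2 windows exceed the threshold.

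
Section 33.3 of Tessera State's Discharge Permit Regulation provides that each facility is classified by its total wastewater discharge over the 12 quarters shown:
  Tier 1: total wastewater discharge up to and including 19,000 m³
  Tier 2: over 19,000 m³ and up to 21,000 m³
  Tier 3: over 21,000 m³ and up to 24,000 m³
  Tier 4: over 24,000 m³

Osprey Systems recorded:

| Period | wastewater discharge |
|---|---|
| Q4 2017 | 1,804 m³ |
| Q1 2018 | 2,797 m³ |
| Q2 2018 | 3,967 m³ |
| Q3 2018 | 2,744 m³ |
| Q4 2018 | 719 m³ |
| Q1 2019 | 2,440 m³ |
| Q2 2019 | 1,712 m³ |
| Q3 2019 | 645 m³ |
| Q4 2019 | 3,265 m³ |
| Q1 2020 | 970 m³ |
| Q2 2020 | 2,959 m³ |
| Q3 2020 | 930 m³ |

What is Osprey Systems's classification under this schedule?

Total wastewater discharge: 1,804 m³ + 2,797 m³ + 3,967 m³ + 2,744 m³ + 719 m³ + 2,440 m³ + 1,712 m³ + 645 m³ + 3,265 m³ + 970 m³ + 2,959 m³ + 930 m³ = 24,952 m³.
24,952 m³ > 24,000 m³, so Tier 4 applies.

Tier 4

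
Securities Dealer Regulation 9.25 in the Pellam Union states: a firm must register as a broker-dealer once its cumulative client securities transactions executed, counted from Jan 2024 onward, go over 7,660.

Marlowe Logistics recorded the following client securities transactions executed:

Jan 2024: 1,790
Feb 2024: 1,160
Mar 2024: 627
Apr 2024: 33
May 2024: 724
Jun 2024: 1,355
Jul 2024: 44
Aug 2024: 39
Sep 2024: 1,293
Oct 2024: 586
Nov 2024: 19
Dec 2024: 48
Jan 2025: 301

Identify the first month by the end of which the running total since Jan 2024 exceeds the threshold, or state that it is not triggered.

Nov 2024

Through Jan 2024: 1,790
Through Feb 2024: 2,950
Through Mar 2024: 3,577
Through Apr 2024: 3,610
Through May 2024: 4,334
Through Jun 2024: 5,689
Through Jul 2024: 5,733
Through Aug 2024: 5,772
Through Sep 2024: 7,065
Through Oct 2024: 7,651
Through Nov 2024: 7,670 ← exceeds threshold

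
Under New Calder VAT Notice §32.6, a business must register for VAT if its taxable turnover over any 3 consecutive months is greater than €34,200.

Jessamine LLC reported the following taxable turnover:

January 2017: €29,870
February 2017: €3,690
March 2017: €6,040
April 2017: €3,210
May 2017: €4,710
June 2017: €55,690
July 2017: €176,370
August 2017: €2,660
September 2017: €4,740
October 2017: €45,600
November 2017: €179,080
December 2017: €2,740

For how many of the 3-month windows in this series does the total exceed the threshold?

8

January 2017–March 2017: €29,870 + €3,690 + €6,040 = €39,600 (over)
February 2017–April 2017: €3,690 + €6,040 + €3,210 = €12,940 (under)
March 2017–May 2017: €6,040 + €3,210 + €4,710 = €13,960 (under)
April 2017–June 2017: €3,210 + €4,710 + €55,690 = €63,610 (over)
May 2017–July 2017: €4,710 + €55,690 + €176,370 = €236,770 (over)
June 2017–August 2017: €55,690 + €176,370 + €2,660 = €234,720 (over)
July 2017–September 2017: €176,370 + €2,660 + €4,740 = €183,770 (over)
August 2017–October 2017: €2,660 + €4,740 + €45,600 = €53,000 (over)
September 2017–November 2017: €4,740 + €45,600 + €179,080 = €229,420 (over)
October 2017–December 2017: €45,600 + €179,080 + €2,740 = €227,420 (over)
8 windows exceed the threshold.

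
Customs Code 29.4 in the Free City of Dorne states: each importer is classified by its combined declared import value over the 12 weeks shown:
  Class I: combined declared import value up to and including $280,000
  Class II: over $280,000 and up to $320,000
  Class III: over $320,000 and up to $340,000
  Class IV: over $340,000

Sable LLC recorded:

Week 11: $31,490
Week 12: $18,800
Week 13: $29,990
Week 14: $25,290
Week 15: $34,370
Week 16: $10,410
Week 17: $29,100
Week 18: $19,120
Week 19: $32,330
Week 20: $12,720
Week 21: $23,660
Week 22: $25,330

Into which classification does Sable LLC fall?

Combined declared import value: $31,490 + $18,800 + $29,990 + $25,290 + $34,370 + $10,410 + $29,100 + $19,120 + $32,330 + $12,720 + $23,660 + $25,330 = $292,610.
$280,000 < $292,610 ≤ $320,000, so Class II applies.

Class II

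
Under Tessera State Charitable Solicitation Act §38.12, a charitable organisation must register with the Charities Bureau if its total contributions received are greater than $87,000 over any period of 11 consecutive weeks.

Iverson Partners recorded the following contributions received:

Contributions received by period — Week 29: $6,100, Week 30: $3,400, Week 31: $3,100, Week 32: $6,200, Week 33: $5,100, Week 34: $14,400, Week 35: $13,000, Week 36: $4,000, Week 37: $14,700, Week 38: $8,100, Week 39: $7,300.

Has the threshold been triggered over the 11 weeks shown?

Total contributions received: $6,100 + $3,400 + $3,100 + $6,200 + $5,100 + $14,400 + $13,000 + $4,000 + $14,700 + $8,100 + $7,300 = $85,400.
$85,400 ≤ $87,000, so the threshold is not exceeded.

No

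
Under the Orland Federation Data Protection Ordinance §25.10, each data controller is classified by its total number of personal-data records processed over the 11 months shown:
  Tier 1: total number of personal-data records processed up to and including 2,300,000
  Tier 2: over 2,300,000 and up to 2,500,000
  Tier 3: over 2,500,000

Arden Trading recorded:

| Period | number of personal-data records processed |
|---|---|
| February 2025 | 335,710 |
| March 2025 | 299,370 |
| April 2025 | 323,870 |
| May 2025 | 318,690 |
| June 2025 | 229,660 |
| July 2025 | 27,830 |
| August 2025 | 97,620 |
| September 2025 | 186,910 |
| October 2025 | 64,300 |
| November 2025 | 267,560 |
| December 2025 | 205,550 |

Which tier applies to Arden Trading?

Total number of personal-data records processed: 335,710 + 299,370 + 323,870 + 318,690 + 229,660 + 27,830 + 97,620 + 186,910 + 64,300 + 267,560 + 205,550 = 2,357,070.
2,300,000 < 2,357,070 ≤ 2,500,000, so Tier 2 applies.

Tier 2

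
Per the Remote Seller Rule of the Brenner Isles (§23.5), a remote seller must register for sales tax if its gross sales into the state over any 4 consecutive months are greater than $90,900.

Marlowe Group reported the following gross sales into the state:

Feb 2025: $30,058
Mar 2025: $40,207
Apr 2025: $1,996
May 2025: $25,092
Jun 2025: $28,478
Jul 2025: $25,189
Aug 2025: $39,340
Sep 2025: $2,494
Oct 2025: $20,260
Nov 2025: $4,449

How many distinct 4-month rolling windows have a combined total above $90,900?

Feb 2025–May 2025: $30,058 + $40,207 + $1,996 + $25,092 = $97,353 (over)
Mar 2025–Jun 2025: $40,207 + $1,996 + $25,092 + $28,478 = $95,773 (over)
Apr 2025–Jul 2025: $1,996 + $25,092 + $28,478 + $25,189 = $80,755 (under)
May 2025–Aug 2025: $25,092 + $28,478 + $25,189 + $39,340 = $118,099 (over)
Jun 2025–Sep 2025: $28,478 + $25,189 + $39,340 + $2,494 = $95,501 (over)
Jul 2025–Oct 2025: $25,189 + $39,340 + $2,494 + $20,260 = $87,283 (under)
Aug 2025–Nov 2025: $39,340 + $2,494 + $20,260 + $4,449 = $66,543 (under)
4 windows exceed the threshold.

4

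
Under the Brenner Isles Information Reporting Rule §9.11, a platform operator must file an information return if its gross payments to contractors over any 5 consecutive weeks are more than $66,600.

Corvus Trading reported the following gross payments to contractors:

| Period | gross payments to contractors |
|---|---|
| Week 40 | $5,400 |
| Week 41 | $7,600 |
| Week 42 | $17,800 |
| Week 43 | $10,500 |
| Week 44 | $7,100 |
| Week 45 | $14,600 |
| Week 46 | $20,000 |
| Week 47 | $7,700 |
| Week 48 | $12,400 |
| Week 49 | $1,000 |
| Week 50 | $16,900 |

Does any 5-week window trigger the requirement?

Week 40–Week 44: $5,400 + $7,600 + $17,800 + $10,500 + $7,100 = $48,400 (under)
Week 41–Week 45: $7,600 + $17,800 + $10,500 + $7,100 + $14,600 = $57,600 (under)
Week 42–Week 46: $17,800 + $10,500 + $7,100 + $14,600 + $20,000 = $70,000 (over)
Week 43–Week 47: $10,500 + $7,100 + $14,600 + $20,000 + $7,700 = $59,900 (under)
Week 44–Week 48: $7,100 + $14,600 + $20,000 + $7,700 + $12,400 = $61,800 (under)
Week 45–Week 49: $14,600 + $20,000 + $7,700 + $12,400 + $1,000 = $55,700 (under)
Week 46–Week 50: $20,000 + $7,700 + $12,400 + $1,000 + $16,900 = $58,000 (under)
At least one window exceeds $66,600.

Yes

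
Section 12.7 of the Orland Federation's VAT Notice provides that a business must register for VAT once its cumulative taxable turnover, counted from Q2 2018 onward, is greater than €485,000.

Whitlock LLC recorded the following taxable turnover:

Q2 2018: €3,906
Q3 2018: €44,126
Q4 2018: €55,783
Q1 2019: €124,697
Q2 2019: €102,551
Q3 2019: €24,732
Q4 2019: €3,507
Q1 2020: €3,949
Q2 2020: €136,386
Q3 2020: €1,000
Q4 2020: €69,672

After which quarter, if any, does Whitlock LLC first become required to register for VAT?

Through Q2 2018: €3,906
Through Q3 2018: €48,032
Through Q4 2018: €103,815
Through Q1 2019: €228,512
Through Q2 2019: €331,063
Through Q3 2019: €355,795
Through Q4 2019: €359,302
Through Q1 2020: €363,251
Through Q2 2020: €499,637 ← exceeds threshold

Q2 2020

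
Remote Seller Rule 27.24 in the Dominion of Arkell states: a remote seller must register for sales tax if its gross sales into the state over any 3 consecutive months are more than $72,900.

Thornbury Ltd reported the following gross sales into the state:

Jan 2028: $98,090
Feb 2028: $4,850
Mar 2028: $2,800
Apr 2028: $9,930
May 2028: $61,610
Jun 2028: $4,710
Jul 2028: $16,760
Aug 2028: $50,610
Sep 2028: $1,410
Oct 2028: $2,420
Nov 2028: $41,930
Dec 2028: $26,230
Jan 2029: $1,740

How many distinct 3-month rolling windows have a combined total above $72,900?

Jan 2028–Mar 2028: $98,090 + $4,850 + $2,800 = $105,740 (over)
Feb 2028–Apr 2028: $4,850 + $2,800 + $9,930 = $17,580 (under)
Mar 2028–May 2028: $2,800 + $9,930 + $61,610 = $74,340 (over)
Apr 2028–Jun 2028: $9,930 + $61,610 + $4,710 = $76,250 (over)
May 2028–Jul 2028: $61,610 + $4,710 + $16,760 = $83,080 (over)
Jun 2028–Aug 2028: $4,710 + $16,760 + $50,610 = $72,080 (under)
Jul 2028–Sep 2028: $16,760 + $50,610 + $1,410 = $68,780 (under)
Aug 2028–Oct 2028: $50,610 + $1,410 + $2,420 = $54,440 (under)
Sep 2028–Nov 2028: $1,410 + $2,420 + $41,930 = $45,760 (under)
Oct 2028–Dec 2028: $2,420 + $41,930 + $26,230 = $70,580 (under)
Nov 2028–Jan 2029: $41,930 + $26,230 + $1,740 = $69,900 (under)
4 windows exceed the threshold.

4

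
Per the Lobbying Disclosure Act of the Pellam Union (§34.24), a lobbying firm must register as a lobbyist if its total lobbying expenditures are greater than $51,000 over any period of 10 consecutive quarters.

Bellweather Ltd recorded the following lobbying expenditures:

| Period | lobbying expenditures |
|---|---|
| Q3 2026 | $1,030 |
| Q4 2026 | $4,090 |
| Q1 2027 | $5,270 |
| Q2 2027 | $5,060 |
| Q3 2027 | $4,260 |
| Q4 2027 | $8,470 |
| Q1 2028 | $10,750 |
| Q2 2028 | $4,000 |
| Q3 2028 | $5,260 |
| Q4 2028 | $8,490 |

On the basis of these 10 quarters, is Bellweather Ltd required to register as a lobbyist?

Total lobbying expenditures: $1,030 + $4,090 + $5,270 + $5,060 + $4,260 + $8,470 + $10,750 + $4,000 + $5,260 + $8,490 = $56,680.
$56,680 > $51,000, so the threshold is exceeded.

Yes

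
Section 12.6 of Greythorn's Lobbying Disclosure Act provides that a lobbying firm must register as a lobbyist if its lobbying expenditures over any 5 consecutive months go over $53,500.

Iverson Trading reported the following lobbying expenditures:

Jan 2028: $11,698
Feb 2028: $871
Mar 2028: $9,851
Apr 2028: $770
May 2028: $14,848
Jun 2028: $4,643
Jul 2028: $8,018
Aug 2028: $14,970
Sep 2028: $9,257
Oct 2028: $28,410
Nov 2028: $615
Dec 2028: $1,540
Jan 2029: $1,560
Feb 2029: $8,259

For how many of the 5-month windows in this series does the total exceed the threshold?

3

Jan 2028–May 2028: $11,698 + $871 + $9,851 + $770 + $14,848 = $38,038 (under)
Feb 2028–Jun 2028: $871 + $9,851 + $770 + $14,848 + $4,643 = $30,983 (under)
Mar 2028–Jul 2028: $9,851 + $770 + $14,848 + $4,643 + $8,018 = $38,130 (under)
Apr 2028–Aug 2028: $770 + $14,848 + $4,643 + $8,018 + $14,970 = $43,249 (under)
May 2028–Sep 2028: $14,848 + $4,643 + $8,018 + $14,970 + $9,257 = $51,736 (under)
Jun 2028–Oct 2028: $4,643 + $8,018 + $14,970 + $9,257 + $28,410 = $65,298 (over)
Jul 2028–Nov 2028: $8,018 + $14,970 + $9,257 + $28,410 + $615 = $61,270 (over)
Aug 2028–Dec 2028: $14,970 + $9,257 + $28,410 + $615 + $1,540 = $54,792 (over)
Sep 2028–Jan 2029: $9,257 + $28,410 + $615 + $1,540 + $1,560 = $41,382 (under)
Oct 2028–Feb 2029: $28,410 + $615 + $1,540 + $1,560 + $8,259 = $40,384 (under)
3 windows exceed the threshold.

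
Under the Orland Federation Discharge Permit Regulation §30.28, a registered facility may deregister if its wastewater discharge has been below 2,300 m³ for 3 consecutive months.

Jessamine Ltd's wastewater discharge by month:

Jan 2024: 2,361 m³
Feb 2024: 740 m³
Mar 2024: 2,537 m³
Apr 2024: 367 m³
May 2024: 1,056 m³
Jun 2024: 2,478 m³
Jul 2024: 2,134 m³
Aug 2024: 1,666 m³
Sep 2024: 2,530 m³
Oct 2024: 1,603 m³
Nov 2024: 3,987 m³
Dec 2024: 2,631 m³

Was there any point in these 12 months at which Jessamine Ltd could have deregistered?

Months below 2,300 m³: Feb 2024, Apr 2024, May 2024, Jul 2024, Aug 2024, Oct 2024.
Longest run of consecutive months below the threshold: 2.
2 < 3, so Jessamine Ltd never became eligible.

No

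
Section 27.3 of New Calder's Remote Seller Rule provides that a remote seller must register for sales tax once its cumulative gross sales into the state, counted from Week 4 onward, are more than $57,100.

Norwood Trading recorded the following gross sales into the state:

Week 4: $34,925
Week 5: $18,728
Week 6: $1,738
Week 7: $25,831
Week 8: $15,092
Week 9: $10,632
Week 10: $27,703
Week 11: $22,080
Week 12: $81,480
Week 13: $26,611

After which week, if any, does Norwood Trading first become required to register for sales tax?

Week 7

Through Week 4: $34,925
Through Week 5: $53,653
Through Week 6: $55,391
Through Week 7: $81,222 ← exceeds threshold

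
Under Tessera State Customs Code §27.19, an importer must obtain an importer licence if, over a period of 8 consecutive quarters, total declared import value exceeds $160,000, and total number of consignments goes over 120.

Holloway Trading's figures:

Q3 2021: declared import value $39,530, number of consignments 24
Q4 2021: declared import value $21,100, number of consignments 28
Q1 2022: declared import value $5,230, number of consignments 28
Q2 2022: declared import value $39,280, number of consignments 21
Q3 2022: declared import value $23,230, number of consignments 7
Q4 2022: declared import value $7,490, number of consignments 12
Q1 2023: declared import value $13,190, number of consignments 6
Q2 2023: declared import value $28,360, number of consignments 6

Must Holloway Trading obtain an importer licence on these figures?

Total declared import value: $39,530 + $21,100 + $5,230 + $39,280 + $23,230 + $7,490 + $13,190 + $28,360 = $177,410 (> $160,000).
Total number of consignments: 24 + 28 + 28 + 21 + 7 + 12 + 6 + 6 = 132 (> 120).
The test is 'and': both thresholds are exceeded.

Yes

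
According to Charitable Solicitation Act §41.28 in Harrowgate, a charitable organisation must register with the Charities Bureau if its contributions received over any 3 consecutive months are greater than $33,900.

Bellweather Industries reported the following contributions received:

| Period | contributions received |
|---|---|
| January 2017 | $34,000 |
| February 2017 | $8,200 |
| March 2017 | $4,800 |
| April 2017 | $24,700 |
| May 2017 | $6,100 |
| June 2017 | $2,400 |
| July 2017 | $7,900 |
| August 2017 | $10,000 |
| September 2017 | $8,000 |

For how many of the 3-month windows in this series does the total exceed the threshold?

January 2017–March 2017: $34,000 + $8,200 + $4,800 = $47,000 (over)
February 2017–April 2017: $8,200 + $4,800 + $24,700 = $37,700 (over)
March 2017–May 2017: $4,800 + $24,700 + $6,100 = $35,600 (over)
April 2017–June 2017: $24,700 + $6,100 + $2,400 = $33,200 (under)
May 2017–July 2017: $6,100 + $2,400 + $7,900 = $16,400 (under)
June 2017–August 2017: $2,400 + $7,900 + $10,000 = $20,300 (under)
July 2017–September 2017: $7,900 + $10,000 + $8,000 = $25,900 (under)
3 windows exceed the threshold.

3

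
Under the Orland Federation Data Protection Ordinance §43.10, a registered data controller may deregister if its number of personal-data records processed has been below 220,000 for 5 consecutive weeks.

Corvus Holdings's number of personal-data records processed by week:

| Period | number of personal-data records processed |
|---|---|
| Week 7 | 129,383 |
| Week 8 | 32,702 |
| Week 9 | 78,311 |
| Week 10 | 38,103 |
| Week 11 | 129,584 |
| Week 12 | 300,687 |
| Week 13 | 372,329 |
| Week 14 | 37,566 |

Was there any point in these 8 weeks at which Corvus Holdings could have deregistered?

Yes

Weeks below 220,000: Week 7, Week 8, Week 9, Week 10, Week 11, Week 14.
Longest run of consecutive weeks below the threshold: 5.
5 ≥ 5, so Corvus Holdings became eligible.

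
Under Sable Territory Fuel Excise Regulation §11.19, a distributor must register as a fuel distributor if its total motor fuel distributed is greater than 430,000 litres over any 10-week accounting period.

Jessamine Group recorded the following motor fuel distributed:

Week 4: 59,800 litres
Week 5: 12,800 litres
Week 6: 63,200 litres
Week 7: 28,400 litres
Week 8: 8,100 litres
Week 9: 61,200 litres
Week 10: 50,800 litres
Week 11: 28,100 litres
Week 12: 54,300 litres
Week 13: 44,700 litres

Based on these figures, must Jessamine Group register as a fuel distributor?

Total motor fuel distributed: 59,800 litres + 12,800 litres + 63,200 litres + 28,400 litres + 8,100 litres + 61,200 litres + 50,800 litres + 28,100 litres + 54,300 litres + 44,700 litres = 411,400 litres.
411,400 litres ≤ 430,000 litres, so the threshold is not exceeded.

No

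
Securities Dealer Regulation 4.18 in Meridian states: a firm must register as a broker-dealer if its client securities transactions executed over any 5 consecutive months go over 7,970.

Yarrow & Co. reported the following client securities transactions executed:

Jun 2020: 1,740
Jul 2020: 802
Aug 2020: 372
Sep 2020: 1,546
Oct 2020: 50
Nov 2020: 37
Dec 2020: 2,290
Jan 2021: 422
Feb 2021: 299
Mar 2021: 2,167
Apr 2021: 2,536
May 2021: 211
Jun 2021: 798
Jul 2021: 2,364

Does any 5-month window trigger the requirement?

Yes

Jun 2020–Oct 2020: 1,740 + 802 + 372 + 1,546 + 50 = 4,510 (under)
Jul 2020–Nov 2020: 802 + 372 + 1,546 + 50 + 37 = 2,807 (under)
Aug 2020–Dec 2020: 372 + 1,546 + 50 + 37 + 2,290 = 4,295 (under)
Sep 2020–Jan 2021: 1,546 + 50 + 37 + 2,290 + 422 = 4,345 (under)
Oct 2020–Feb 2021: 50 + 37 + 2,290 + 422 + 299 = 3,098 (under)
Nov 2020–Mar 2021: 37 + 2,290 + 422 + 299 + 2,167 = 5,215 (under)
Dec 2020–Apr 2021: 2,290 + 422 + 299 + 2,167 + 2,536 = 7,714 (under)
Jan 2021–May 2021: 422 + 299 + 2,167 + 2,536 + 211 = 5,635 (under)
Feb 2021–Jun 2021: 299 + 2,167 + 2,536 + 211 + 798 = 6,011 (under)
Mar 2021–Jul 2021: 2,167 + 2,536 + 211 + 798 + 2,364 = 8,076 (over)
At least one window exceeds 7,970.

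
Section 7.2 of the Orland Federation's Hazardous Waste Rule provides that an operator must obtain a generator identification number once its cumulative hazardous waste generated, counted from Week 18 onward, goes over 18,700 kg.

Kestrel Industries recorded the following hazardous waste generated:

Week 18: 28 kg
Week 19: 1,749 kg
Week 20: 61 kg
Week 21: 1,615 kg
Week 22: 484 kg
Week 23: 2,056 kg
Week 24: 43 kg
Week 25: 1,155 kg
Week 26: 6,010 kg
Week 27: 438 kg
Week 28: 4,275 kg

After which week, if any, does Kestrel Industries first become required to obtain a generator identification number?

Through Week 18: 28 kg
Through Week 19: 1,777 kg
Through Week 20: 1,838 kg
Through Week 21: 3,453 kg
Through Week 22: 3,937 kg
Through Week 23: 5,993 kg
Through Week 24: 6,036 kg
Through Week 25: 7,191 kg
Through Week 26: 13,201 kg
Through Week 27: 13,639 kg
Through Week 28: 17,914 kg
Final cumulative total 17,914 kg ≤ 18,700 kg; the threshold is never exceeded.

Not triggered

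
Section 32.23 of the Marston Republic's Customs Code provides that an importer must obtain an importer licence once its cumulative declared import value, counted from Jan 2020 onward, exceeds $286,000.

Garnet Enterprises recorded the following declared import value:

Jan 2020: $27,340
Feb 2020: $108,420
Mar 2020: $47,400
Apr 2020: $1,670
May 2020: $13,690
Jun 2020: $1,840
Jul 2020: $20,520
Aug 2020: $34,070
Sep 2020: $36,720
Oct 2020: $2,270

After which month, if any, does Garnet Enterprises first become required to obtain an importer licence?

Through Jan 2020: $27,340
Through Feb 2020: $135,760
Through Mar 2020: $183,160
Through Apr 2020: $184,830
Through May 2020: $198,520
Through Jun 2020: $200,360
Through Jul 2020: $220,880
Through Aug 2020: $254,950
Through Sep 2020: $291,670 ← exceeds threshold

Sep 2020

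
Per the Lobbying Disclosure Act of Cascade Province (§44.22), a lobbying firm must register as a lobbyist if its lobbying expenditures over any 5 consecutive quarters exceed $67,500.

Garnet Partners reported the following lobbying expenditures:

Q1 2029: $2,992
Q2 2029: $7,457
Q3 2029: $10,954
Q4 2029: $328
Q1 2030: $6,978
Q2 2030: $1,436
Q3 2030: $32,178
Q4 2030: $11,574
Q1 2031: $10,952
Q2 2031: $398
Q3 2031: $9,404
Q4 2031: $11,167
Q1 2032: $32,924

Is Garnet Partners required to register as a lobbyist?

Q1 2029–Q1 2030: $2,992 + $7,457 + $10,954 + $328 + $6,978 = $28,709 (under)
Q2 2029–Q2 2030: $7,457 + $10,954 + $328 + $6,978 + $1,436 = $27,153 (under)
Q3 2029–Q3 2030: $10,954 + $328 + $6,978 + $1,436 + $32,178 = $51,874 (under)
Q4 2029–Q4 2030: $328 + $6,978 + $1,436 + $32,178 + $11,574 = $52,494 (under)
Q1 2030–Q1 2031: $6,978 + $1,436 + $32,178 + $11,574 + $10,952 = $63,118 (under)
Q2 2030–Q2 2031: $1,436 + $32,178 + $11,574 + $10,952 + $398 = $56,538 (under)
Q3 2030–Q3 2031: $32,178 + $11,574 + $10,952 + $398 + $9,404 = $64,506 (under)
Q4 2030–Q4 2031: $11,574 + $10,952 + $398 + $9,404 + $11,167 = $43,495 (under)
Q1 2031–Q1 2032: $10,952 + $398 + $9,404 + $11,167 + $32,924 = $64,845 (under)
No window exceeds $67,500.

No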